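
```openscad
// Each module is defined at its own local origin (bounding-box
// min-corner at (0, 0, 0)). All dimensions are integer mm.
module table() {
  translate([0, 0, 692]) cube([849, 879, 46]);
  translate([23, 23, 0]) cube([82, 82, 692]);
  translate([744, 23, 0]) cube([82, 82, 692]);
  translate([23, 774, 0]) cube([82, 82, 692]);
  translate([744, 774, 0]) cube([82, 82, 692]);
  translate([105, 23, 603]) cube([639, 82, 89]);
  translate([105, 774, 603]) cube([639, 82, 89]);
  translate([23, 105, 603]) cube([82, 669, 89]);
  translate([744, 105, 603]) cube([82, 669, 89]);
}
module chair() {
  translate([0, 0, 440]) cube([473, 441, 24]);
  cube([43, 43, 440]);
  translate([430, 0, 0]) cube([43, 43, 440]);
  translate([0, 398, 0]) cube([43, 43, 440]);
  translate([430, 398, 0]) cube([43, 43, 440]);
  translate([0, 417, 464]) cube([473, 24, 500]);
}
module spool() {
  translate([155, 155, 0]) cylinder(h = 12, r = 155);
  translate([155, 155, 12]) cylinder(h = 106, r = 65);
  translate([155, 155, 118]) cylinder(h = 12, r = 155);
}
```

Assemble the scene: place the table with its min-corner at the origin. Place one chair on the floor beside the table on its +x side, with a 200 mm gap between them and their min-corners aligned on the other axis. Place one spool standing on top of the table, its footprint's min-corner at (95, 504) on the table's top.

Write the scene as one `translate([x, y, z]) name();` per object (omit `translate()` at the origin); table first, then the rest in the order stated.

table();
translate([1049, 0, 0]) chair();
translate([95, 504, 738]) spool();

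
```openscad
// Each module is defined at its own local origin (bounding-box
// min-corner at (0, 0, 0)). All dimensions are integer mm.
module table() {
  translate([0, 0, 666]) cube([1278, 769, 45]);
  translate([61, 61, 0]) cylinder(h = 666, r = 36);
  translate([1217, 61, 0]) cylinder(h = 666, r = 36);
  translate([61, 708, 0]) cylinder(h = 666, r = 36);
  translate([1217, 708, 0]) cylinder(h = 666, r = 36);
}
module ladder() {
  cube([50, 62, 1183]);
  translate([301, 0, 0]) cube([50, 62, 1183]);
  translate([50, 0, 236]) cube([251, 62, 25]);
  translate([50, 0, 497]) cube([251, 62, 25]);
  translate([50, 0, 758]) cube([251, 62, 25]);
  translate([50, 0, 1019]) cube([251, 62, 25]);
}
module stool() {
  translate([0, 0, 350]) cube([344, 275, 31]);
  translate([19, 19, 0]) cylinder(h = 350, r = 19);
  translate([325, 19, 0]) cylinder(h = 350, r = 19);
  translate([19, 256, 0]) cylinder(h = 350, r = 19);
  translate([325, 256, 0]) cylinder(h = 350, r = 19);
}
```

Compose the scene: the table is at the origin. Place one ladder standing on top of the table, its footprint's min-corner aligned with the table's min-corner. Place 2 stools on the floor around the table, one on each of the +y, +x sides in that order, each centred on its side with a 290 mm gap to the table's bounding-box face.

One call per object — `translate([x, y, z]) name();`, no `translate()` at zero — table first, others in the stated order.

table();
translate([0, 0, 711]) ladder();
translate([467, 1059, 0]) stool();
translate([1568, 247, 0]) stool();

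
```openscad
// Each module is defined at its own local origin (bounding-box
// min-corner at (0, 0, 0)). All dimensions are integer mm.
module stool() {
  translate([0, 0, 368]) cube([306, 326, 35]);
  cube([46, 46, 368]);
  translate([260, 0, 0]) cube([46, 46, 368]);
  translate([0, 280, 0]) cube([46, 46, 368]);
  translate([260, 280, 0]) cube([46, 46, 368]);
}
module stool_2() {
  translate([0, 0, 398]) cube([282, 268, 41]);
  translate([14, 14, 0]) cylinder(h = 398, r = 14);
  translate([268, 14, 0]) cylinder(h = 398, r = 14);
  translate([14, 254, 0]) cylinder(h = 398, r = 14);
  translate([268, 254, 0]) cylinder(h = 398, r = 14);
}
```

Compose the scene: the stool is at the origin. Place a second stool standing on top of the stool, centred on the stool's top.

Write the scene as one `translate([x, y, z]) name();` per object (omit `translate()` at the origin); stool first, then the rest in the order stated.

stool();
translate([12, 29, 403]) stool_2();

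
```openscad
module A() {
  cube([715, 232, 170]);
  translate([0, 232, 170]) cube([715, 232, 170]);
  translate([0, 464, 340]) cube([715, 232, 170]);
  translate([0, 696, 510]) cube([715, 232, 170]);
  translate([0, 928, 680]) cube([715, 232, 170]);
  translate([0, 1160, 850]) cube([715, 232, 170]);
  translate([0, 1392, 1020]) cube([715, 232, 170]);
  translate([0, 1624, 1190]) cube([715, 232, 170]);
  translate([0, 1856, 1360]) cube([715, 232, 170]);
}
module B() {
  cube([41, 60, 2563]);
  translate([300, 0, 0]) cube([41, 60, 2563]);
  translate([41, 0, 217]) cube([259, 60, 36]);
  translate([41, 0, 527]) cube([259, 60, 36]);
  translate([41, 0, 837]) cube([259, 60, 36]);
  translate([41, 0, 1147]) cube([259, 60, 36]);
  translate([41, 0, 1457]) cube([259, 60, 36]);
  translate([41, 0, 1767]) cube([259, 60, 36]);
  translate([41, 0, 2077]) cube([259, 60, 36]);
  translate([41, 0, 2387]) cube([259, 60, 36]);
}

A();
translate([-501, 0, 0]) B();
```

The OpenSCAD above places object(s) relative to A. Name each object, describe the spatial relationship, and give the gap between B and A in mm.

The ladder's nearest face is 160 mm from the staircase's −x face.

A is a staircase. B is a ladder. The ladder is on the floor beside the staircase on its −x side. The gap between the ladder and the staircase is 160 mm.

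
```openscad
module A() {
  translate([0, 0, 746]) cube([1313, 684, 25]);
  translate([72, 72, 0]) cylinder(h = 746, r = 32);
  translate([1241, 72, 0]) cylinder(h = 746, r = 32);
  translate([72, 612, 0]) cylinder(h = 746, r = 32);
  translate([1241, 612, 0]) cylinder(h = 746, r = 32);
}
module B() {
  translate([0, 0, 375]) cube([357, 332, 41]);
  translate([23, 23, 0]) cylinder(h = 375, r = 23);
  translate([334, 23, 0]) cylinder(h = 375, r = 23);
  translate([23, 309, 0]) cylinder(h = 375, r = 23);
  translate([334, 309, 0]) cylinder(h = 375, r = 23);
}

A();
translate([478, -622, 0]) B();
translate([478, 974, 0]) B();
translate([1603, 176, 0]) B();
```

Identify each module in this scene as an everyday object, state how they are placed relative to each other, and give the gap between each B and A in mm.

Each stool's nearest face is 290 mm from the table's bounding box.

A is a table. B is a stool. Three stools sit around the table at the −y, +y, +x sides. The gap between each stool and the table is 290 mm.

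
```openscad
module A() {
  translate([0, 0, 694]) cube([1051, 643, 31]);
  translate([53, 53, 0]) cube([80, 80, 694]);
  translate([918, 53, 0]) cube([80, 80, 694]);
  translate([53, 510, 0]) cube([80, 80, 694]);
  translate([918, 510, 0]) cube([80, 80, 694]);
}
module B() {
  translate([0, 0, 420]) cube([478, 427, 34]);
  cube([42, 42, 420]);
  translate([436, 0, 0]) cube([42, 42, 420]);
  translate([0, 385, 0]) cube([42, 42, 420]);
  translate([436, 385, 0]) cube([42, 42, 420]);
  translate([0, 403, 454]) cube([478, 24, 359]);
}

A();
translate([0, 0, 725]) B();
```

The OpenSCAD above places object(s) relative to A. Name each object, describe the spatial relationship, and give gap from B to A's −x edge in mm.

The chair's min-x is at 0; the table's min-x is 0; gap = 0 mm.

A is a table. B is a chair. The chair is on top of the table. The gap from the chair to the table's −x edge is 0 mm.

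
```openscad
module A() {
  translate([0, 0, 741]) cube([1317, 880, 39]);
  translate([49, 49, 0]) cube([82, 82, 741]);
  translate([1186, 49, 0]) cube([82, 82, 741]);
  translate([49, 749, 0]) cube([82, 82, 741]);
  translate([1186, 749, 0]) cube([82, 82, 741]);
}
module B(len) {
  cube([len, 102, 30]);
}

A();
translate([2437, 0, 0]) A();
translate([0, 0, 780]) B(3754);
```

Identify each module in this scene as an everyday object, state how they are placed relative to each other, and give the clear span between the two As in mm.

A is a table. B is a beam. A beam spans the tops of two tables. The clear span between the two tables is 1120 mm.

Second table starts at x = 2437; first ends at x = 1317; clear span = 2437 − 1317 = 1120 mm.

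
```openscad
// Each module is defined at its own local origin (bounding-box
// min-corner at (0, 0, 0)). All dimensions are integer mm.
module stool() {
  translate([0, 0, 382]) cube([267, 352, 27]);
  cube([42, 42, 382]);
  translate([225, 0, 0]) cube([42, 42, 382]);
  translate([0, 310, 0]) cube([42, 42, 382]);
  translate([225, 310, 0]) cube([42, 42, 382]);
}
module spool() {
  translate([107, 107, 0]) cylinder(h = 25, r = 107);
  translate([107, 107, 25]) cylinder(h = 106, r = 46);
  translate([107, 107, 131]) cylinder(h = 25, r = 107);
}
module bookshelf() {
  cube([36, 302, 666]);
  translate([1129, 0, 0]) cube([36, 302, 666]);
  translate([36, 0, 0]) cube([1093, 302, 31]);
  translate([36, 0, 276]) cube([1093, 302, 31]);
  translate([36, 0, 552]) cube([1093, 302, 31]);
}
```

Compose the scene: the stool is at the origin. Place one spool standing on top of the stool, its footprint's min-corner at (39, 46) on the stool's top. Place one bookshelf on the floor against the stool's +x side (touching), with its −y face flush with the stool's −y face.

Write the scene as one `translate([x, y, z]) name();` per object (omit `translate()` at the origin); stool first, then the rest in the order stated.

stool();
translate([39, 46, 409]) spool();
translate([267, 0, 0]) bookshelf();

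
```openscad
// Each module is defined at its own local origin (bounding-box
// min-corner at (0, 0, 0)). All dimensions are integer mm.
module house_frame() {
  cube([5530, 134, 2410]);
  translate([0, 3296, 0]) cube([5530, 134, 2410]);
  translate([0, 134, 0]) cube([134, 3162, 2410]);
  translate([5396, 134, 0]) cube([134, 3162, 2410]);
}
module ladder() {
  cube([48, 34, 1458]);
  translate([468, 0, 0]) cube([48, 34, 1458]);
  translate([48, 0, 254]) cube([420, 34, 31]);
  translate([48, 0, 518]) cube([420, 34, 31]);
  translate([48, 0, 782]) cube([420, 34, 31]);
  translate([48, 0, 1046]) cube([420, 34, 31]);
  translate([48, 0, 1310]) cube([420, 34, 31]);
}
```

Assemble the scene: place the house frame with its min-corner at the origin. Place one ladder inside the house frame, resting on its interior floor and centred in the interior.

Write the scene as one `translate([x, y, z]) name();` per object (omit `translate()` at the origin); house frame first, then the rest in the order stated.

house_frame();
translate([2507, 1698, 0]) ladder();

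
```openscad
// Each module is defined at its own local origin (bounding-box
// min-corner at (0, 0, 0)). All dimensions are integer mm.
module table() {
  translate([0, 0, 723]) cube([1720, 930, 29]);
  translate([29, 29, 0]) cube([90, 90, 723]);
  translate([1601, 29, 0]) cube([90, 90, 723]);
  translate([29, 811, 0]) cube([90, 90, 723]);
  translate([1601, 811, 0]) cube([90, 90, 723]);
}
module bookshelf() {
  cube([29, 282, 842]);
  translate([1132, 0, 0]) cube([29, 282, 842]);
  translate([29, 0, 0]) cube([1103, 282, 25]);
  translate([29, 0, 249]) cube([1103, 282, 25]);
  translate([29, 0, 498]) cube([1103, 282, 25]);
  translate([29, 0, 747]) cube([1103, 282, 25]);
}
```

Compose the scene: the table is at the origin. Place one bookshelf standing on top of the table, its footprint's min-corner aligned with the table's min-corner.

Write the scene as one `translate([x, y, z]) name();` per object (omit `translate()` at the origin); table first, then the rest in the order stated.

table();
translate([0, 0, 752]) bookshelf();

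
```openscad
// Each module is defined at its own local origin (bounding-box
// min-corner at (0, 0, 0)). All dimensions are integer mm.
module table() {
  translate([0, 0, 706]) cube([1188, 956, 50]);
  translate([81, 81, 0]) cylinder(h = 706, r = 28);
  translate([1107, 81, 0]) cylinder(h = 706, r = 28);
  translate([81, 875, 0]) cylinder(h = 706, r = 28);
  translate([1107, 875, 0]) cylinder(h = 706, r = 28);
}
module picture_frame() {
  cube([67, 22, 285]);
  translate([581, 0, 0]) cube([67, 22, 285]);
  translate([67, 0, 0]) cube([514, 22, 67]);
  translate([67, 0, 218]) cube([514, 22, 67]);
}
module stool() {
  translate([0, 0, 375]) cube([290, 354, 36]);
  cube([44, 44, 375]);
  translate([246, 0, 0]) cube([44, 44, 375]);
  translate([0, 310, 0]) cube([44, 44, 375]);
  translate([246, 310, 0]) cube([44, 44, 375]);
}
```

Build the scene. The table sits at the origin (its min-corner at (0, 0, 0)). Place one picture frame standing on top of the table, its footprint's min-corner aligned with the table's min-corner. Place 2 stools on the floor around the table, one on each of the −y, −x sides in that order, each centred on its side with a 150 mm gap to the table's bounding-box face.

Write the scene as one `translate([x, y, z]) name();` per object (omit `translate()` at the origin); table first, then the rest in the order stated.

table();
translate([0, 0, 756]) picture_frame();
translate([449, -504, 0]) stool();
translate([-440, 301, 0]) stool();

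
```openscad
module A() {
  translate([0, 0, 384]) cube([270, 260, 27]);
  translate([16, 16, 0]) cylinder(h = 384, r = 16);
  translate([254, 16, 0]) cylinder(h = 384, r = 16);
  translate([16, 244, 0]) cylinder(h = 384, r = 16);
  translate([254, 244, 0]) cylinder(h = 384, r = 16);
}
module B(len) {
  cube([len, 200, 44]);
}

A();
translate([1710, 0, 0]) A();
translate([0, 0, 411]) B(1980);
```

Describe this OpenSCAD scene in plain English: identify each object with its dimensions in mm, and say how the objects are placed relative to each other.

A is a simple wooden stool: a rectangular seat 270 mm (x) by 260 mm (y), 27 mm thick, top face at z = 411 mm, on four round legs, each 32 mm in diameter. The legs rest on z = 0, each leg's axis is inset half a diameter from the nearest pair of seat edges (so the leg's bounding box is flush with the corner).

B is a rectangular beam 1980 mm long (x), 200 mm deep (y), 44 mm thick (z).

The beam spans the tops of two stools placed 1440 mm apart, resting at z = 411 mm.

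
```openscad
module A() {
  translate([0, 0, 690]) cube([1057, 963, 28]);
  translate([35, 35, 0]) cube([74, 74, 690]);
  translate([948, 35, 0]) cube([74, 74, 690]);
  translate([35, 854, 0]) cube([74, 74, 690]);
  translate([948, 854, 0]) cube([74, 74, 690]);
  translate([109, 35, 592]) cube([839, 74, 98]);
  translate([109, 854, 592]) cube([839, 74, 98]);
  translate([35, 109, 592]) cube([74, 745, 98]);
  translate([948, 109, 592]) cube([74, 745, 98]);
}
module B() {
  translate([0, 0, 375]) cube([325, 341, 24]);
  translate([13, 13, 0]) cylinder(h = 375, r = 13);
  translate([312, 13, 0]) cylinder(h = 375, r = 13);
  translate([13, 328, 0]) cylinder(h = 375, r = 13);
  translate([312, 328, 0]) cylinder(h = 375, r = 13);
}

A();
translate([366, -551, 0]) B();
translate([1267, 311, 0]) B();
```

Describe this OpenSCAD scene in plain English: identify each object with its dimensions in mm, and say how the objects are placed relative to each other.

A is a table with a 1057×963 mm rectangular top, 28 mm thick, top surface at z = 718 mm, supported by four 74×74 mm square legs, each inset 35 mm from the nearest pair of top edges, running from the floor. Four apron rails, 74 mm thick and 98 mm tall, run between adjacent legs with their top edges flush with the underside of the top and their outer faces flush with the legs' outer faces.

B is a four-legged stool. The seat is 325×341 mm, 24 mm thick, top at z = 399 mm. It stands on four round legs, each 26 mm in diameter, from z = 0 to the seat underside, each leg's axis is inset half a diameter from the nearest pair of seat edges (so the leg's bounding box is flush with the corner).

Two stools sit around the table at the −y, +x sides.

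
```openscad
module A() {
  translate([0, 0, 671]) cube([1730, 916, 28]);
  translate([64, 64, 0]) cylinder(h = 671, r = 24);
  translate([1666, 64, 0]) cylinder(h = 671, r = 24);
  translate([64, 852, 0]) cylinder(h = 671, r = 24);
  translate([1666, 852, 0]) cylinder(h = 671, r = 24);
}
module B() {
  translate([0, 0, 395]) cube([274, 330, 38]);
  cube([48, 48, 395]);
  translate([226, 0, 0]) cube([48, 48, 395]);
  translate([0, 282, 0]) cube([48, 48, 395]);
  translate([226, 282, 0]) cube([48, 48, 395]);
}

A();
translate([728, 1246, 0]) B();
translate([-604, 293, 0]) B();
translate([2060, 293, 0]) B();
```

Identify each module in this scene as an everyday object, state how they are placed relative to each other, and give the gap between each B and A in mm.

A is a table. B is a stool. Three stools sit around the table at the +y, −x, +x sides. The gap between each stool and the table is 330 mm.

Each stool's nearest face is 330 mm from the table's bounding box.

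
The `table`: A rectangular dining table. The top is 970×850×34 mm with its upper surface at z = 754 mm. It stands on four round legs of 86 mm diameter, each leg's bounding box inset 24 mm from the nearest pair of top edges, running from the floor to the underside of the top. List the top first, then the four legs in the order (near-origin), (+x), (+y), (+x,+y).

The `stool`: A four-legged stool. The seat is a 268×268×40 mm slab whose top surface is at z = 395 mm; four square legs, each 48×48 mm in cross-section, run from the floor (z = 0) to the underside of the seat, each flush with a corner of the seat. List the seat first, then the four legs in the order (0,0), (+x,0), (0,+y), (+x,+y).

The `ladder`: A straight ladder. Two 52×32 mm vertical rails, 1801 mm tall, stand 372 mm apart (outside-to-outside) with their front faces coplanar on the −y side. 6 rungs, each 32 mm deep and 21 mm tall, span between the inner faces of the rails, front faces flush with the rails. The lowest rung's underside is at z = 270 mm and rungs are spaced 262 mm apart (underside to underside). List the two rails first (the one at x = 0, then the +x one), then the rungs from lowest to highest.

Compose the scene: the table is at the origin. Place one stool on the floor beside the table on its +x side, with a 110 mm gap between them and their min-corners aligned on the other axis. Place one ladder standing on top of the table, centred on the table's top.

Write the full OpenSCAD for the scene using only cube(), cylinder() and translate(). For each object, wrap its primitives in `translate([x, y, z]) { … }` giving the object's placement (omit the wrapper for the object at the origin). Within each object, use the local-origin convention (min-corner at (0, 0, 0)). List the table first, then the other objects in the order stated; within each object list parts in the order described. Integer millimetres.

translate([0, 0, 720]) cube([970, 850, 34]);
translate([67, 67, 0]) cylinder(h = 720, r = 43);
translate([903, 67, 0]) cylinder(h = 720, r = 43);
translate([67, 783, 0]) cylinder(h = 720, r = 43);
translate([903, 783, 0]) cylinder(h = 720, r = 43);
translate([1080, 0, 0]) {
  translate([0, 0, 355]) cube([268, 268, 40]);
  cube([48, 48, 355]);
  translate([220, 0, 0]) cube([48, 48, 355]);
  translate([0, 220, 0]) cube([48, 48, 355]);
  translate([220, 220, 0]) cube([48, 48, 355]);
}
translate([299, 409, 754]) {
  cube([52, 32, 1801]);
  translate([320, 0, 0]) cube([52, 32, 1801]);
  translate([52, 0, 270]) cube([268, 32, 21]);
  translate([52, 0, 532]) cube([268, 32, 21]);
  translate([52, 0, 794]) cube([268, 32, 21]);
  translate([52, 0, 1056]) cube([268, 32, 21]);
  translate([52, 0, 1318]) cube([268, 32, 21]);
  translate([52, 0, 1580]) cube([268, 32, 21]);
}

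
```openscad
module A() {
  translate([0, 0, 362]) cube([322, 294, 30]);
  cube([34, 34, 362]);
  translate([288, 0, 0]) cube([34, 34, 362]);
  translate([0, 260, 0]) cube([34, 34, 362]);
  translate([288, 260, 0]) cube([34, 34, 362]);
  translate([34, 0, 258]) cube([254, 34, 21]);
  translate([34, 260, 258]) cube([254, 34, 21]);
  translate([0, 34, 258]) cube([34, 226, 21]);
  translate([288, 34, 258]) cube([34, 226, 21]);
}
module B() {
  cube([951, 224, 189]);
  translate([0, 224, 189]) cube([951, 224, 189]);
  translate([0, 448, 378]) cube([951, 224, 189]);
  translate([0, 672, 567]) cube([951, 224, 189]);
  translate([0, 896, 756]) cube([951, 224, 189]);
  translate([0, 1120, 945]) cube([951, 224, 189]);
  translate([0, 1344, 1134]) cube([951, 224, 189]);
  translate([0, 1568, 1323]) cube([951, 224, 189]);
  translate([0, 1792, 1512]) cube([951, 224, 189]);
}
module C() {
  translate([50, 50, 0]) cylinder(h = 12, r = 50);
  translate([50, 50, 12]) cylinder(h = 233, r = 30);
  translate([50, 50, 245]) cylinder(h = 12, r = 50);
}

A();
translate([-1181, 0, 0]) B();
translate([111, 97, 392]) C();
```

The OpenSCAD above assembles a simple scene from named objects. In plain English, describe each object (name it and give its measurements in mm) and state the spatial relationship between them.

A is a simple wooden stool: a rectangular seat 322 mm (x) by 294 mm (y), 30 mm thick, top face at z = 392 mm, on four square legs, each 34×34 mm in cross-section. The legs rest on z = 0, each flush with a corner of the seat. Four stretchers, 34 mm wide and 21 mm tall, connect adjacent legs with their undersides at z = 258 mm, each running between the inner faces of the legs it joins and aligned with the legs' outer faces on the other axis.

B is a straight staircase of 9 solid steps. Each step is 951 mm wide (x), 224 mm deep (y, the going) and 189 mm tall (the rise). The first step rests on the floor; each subsequent step sits one going further in +y and one rise higher in +z, directly behind and above the previous step with no overlap.

C is a spool: two coaxial disc flanges of radius 50 mm and thickness 12 mm, joined by a core cylinder of radius 30 mm and height 233 mm. The lower flange rests on z = 0 and the three cylinders share a vertical axis.

The staircase is on the floor beside the stool on its −x side. The spool is on top of the stool, centred.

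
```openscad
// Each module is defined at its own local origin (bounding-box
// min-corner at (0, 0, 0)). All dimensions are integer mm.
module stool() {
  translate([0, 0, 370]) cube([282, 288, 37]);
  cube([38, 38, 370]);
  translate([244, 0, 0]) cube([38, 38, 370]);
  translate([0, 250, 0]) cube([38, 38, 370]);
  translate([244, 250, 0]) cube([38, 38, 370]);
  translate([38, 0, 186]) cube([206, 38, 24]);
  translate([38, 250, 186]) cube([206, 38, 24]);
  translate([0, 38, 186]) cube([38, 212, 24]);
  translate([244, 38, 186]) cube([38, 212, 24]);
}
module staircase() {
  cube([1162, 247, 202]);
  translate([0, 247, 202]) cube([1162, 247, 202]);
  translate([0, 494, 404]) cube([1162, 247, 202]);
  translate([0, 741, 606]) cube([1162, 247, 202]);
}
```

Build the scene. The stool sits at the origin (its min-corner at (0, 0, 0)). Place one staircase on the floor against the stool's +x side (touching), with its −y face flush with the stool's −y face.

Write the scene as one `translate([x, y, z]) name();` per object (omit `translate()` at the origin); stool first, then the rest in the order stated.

stool();
translate([282, 0, 0]) staircase();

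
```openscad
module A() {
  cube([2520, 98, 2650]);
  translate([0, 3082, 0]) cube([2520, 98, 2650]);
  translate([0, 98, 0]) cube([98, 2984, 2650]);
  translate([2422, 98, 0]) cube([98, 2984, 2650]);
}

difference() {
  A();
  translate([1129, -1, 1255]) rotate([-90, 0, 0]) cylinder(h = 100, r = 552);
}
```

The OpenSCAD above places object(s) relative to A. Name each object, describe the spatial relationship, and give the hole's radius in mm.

A is a house frame. The house frame has a circular hole through its front wall. The hole's radius is 552 mm.

The subtracted cylinder has r = 552 mm.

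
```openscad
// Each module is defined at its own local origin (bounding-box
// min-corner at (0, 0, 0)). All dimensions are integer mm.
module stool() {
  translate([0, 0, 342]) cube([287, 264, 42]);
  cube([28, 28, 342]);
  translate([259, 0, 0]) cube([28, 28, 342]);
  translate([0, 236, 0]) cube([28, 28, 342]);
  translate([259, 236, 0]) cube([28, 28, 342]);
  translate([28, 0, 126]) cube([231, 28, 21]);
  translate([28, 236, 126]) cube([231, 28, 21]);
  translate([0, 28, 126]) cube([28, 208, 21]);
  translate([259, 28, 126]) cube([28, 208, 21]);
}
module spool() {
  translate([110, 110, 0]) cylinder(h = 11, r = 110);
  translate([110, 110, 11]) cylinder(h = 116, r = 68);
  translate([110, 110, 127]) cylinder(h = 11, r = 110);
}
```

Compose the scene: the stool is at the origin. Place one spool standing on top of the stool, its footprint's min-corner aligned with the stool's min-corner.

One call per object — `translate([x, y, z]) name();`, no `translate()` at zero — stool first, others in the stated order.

stool();
translate([0, 0, 384]) spool();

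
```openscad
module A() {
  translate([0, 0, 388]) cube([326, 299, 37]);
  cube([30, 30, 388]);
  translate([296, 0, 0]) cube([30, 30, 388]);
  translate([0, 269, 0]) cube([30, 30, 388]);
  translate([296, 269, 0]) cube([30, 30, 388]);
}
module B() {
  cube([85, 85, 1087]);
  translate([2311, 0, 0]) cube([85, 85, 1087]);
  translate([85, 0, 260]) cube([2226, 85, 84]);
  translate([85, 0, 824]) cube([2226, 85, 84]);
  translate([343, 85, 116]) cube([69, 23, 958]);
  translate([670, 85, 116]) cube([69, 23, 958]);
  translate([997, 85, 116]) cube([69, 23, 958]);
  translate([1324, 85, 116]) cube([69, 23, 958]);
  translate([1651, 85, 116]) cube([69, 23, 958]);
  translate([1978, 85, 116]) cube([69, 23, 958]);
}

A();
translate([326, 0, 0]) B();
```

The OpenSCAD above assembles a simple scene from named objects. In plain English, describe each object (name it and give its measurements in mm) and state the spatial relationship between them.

A is a four-legged stool. The seat is a 326×299×37 mm slab whose top surface is at z = 425 mm; four square legs, each 30×30 mm in cross-section, run from the floor (z = 0) to the underside of the seat, each flush with a corner of the seat.

B is a fence section. Two 85×85 mm posts, 1087 mm tall, stand on the floor with a clear span of 2226 mm between their inner faces. Two horizontal rails of 85×84 mm section span the gap between the posts with their undersides at z = 260 mm and z = 824 mm, flush with the posts' −y face. 6 pickets, each 69 mm wide, 23 mm thick and 958 mm tall, are fixed to the +y face of the rails with their bottoms at z = 116 mm, evenly spaced across the span with equal gaps (rounded down to the nearest mm) at the −x end and between each pair — any rounding remainder accumulates at the +x end.

The fence section is against the stool's +x side, with their −y faces flush.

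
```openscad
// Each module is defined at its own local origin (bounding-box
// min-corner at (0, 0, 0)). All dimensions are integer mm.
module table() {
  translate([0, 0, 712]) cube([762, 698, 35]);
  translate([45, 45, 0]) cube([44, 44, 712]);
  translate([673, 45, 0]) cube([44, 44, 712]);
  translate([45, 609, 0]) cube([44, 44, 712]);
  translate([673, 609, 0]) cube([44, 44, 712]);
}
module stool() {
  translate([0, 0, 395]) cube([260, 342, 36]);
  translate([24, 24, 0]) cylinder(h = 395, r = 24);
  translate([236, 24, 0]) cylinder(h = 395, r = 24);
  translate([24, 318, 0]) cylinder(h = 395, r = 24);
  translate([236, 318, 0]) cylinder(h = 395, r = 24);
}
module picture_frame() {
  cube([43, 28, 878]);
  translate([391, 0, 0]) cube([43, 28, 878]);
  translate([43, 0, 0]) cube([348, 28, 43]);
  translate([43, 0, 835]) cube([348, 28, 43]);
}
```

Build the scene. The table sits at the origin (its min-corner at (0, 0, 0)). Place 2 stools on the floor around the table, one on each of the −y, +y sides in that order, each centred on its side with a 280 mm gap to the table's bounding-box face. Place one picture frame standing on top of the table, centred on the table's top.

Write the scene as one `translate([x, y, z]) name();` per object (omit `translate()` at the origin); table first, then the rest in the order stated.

table();
translate([251, -622, 0]) stool();
translate([251, 978, 0]) stool();
translate([164, 335, 747]) picture_frame();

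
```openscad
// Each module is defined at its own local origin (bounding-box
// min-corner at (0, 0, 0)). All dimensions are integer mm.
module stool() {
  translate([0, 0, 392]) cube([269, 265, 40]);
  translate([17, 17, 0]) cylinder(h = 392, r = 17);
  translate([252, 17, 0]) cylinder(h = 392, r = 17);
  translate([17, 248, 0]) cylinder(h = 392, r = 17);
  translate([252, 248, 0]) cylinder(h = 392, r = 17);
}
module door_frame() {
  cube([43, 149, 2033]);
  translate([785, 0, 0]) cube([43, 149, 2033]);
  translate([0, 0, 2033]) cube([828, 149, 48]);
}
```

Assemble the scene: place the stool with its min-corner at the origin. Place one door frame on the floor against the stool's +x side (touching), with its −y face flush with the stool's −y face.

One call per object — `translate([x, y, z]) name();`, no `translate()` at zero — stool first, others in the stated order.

stool();
translate([269, 0, 0]) door_frame();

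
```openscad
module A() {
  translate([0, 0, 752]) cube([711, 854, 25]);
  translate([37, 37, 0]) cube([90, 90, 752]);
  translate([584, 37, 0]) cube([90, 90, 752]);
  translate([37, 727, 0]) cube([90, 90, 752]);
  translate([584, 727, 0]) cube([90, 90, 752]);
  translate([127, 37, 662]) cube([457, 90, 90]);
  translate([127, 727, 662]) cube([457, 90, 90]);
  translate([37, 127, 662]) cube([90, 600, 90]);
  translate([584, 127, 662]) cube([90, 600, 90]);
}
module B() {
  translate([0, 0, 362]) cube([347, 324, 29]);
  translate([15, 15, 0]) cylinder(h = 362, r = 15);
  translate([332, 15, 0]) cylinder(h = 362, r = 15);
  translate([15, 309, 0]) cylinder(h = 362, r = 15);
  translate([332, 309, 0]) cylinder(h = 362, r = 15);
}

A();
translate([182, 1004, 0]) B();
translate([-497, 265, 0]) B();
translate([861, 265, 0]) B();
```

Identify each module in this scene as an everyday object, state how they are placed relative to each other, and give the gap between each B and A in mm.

Each stool's nearest face is 150 mm from the table's bounding box.

A is a table. B is a stool. Three stools sit around the table at the +y, −x, +x sides. The gap between each stool and the table is 150 mm.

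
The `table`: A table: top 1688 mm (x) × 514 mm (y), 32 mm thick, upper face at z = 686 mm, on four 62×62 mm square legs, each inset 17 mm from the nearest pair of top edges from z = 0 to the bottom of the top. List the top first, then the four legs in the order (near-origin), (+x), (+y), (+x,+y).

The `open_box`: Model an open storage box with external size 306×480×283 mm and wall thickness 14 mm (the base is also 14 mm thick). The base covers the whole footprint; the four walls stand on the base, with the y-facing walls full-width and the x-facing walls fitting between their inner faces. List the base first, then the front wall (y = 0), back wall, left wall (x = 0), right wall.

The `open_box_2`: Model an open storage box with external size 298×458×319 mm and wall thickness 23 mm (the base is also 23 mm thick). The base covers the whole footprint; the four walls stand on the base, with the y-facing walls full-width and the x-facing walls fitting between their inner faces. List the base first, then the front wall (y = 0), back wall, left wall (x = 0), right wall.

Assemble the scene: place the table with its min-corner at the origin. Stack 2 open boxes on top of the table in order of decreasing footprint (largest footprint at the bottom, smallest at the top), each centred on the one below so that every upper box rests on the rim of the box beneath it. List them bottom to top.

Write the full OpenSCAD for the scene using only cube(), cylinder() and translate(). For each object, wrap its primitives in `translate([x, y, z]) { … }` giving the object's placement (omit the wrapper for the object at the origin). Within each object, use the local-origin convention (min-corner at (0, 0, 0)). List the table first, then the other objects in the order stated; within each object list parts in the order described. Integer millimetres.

translate([0, 0, 654]) cube([1688, 514, 32]);
translate([17, 17, 0]) cube([62, 62, 654]);
translate([1609, 17, 0]) cube([62, 62, 654]);
translate([17, 435, 0]) cube([62, 62, 654]);
translate([1609, 435, 0]) cube([62, 62, 654]);
translate([691, 17, 686]) {
  cube([306, 480, 14]);
  translate([0, 0, 14]) cube([306, 14, 269]);
  translate([0, 466, 14]) cube([306, 14, 269]);
  translate([0, 14, 14]) cube([14, 452, 269]);
  translate([292, 14, 14]) cube([14, 452, 269]);
}
translate([695, 28, 969]) {
  cube([298, 458, 23]);
  translate([0, 0, 23]) cube([298, 23, 296]);
  translate([0, 435, 23]) cube([298, 23, 296]);
  translate([0, 23, 23]) cube([23, 412, 296]);
  translate([275, 23, 23]) cube([23, 412, 296]);
}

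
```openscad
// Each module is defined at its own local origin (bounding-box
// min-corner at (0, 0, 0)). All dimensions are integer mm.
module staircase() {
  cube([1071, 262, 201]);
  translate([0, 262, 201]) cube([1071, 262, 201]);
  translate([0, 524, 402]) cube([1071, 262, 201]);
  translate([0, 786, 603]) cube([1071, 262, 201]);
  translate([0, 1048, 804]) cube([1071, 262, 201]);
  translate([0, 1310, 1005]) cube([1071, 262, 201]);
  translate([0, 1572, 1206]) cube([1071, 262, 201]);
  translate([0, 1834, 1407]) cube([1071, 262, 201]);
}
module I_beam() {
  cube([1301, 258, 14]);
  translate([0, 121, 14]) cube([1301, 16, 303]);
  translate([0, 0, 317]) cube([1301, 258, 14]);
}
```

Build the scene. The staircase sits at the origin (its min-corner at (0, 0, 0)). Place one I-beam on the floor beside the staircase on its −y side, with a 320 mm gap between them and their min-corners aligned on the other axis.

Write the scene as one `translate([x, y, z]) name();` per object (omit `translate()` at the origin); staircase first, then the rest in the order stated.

staircase();
translate([0, -578, 0]) I_beam();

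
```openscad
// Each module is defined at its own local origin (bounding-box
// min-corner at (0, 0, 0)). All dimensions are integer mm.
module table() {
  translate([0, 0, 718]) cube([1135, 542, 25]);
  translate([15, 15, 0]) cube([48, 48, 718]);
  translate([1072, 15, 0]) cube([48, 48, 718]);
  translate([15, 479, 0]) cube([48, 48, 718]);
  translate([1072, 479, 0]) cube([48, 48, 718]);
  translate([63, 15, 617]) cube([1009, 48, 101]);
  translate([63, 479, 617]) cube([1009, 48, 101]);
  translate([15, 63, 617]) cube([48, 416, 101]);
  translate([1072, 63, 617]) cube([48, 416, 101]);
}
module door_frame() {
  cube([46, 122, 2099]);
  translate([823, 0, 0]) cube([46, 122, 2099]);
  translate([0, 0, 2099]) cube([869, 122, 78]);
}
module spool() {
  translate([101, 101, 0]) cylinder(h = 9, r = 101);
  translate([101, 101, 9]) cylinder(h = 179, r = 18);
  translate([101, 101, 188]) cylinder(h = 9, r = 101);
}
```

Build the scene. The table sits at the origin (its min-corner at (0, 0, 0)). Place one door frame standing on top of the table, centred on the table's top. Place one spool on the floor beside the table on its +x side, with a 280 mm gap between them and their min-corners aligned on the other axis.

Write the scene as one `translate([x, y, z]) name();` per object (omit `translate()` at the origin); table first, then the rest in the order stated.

table();
translate([133, 210, 743]) door_frame();
translate([1415, 0, 0]) spool();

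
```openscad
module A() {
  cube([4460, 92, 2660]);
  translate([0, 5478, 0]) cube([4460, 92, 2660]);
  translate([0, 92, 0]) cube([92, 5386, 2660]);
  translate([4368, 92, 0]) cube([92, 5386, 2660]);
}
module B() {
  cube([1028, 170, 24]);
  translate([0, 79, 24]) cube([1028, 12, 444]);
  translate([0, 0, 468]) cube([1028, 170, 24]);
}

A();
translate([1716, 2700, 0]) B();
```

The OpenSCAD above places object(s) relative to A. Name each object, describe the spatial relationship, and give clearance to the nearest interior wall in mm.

Clearances: x = 1624, y = 2608; minimum 1624 mm.

A is a house frame. B is an I-beam. The I-beam sits inside the house frame, centred. The clearance to the nearest interior wall is 1624 mm.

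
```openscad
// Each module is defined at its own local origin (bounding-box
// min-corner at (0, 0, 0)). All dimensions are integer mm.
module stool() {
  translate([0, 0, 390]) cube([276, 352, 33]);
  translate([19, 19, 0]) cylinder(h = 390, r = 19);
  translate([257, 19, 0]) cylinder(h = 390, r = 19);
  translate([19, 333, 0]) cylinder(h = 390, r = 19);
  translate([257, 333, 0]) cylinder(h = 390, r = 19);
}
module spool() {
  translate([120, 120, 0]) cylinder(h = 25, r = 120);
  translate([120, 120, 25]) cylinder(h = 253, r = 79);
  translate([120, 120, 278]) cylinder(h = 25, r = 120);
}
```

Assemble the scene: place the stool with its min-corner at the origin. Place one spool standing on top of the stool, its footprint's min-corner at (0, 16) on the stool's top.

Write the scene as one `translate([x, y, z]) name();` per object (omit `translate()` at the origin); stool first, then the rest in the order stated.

stool();
translate([0, 16, 423]) spool();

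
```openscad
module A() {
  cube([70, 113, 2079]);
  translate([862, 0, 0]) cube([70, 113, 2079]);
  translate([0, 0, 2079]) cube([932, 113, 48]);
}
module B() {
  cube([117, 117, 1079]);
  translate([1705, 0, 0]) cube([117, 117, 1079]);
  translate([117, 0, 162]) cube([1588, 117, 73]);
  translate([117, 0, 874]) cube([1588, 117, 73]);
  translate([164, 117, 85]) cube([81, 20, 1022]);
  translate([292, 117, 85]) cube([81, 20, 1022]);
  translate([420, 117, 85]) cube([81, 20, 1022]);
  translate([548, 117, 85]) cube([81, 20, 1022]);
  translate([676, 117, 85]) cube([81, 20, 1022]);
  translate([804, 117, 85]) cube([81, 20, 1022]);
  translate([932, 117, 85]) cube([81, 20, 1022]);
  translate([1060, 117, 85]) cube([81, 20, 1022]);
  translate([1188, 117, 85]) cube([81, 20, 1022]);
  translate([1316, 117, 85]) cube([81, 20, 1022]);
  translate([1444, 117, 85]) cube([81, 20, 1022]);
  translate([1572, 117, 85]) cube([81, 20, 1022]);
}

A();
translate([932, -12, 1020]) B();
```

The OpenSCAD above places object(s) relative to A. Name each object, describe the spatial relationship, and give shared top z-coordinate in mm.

Both tops at z = 2127 mm.

A is a door frame. B is a fence section. The fence section is beside the door frame with their tops flush at z = 2127. The shared top z-coordinate is 2127 mm.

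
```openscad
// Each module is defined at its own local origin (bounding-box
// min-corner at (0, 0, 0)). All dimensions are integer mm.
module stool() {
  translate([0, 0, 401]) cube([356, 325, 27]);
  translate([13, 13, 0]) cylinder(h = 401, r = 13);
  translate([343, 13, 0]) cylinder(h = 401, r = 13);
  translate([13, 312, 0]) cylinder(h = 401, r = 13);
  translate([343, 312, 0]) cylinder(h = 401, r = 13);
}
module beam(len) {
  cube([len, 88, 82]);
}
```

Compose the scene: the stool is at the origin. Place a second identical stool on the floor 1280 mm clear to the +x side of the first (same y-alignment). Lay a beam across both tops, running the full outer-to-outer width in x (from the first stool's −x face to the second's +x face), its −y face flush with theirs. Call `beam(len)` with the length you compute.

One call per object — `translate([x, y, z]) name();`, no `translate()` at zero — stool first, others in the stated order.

stool();
translate([1636, 0, 0]) stool();
translate([0, 0, 428]) beam(1992);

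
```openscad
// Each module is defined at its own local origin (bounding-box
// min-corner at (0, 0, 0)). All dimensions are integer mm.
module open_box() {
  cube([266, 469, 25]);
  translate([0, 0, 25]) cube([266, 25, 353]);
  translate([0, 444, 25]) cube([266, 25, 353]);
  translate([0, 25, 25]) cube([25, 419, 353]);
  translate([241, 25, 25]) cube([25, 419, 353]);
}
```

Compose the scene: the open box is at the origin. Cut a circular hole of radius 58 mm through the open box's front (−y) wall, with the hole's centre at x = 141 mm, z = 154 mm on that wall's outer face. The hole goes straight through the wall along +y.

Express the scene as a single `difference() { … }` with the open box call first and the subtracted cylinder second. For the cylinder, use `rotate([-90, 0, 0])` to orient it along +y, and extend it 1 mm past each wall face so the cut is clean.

difference() {
  open_box();
  translate([141, -1, 154]) rotate([-90, 0, 0]) cylinder(h = 27, r = 58);
}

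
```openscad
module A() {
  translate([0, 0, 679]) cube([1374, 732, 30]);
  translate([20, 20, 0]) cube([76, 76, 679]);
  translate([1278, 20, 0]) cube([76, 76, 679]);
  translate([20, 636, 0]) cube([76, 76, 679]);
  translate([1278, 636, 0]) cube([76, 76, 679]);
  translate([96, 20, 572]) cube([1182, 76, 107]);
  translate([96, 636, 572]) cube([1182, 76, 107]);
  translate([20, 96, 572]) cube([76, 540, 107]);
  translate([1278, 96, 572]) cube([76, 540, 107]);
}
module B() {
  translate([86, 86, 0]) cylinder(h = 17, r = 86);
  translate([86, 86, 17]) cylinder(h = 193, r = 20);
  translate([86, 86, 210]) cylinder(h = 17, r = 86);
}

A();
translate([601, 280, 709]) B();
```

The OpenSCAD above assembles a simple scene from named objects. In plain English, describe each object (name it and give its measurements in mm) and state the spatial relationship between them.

A is a table: top 1374 mm (x) × 732 mm (y), 30 mm thick, upper face at z = 709 mm, on four 76×76 mm square legs, each inset 20 mm from the nearest pair of top edges, running from z = 0 to the bottom of the top. Four apron rails, 76 mm thick and 107 mm tall, run between adjacent legs with their top edges flush with the underside of the top and their outer faces flush with the legs' outer faces.

B is a spool: two coaxial disc flanges of radius 86 mm and thickness 17 mm, joined by a core cylinder of radius 20 mm and height 193 mm. The lower flange rests on z = 0 and the three cylinders share a vertical axis.

The spool is on top of the table, centred.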